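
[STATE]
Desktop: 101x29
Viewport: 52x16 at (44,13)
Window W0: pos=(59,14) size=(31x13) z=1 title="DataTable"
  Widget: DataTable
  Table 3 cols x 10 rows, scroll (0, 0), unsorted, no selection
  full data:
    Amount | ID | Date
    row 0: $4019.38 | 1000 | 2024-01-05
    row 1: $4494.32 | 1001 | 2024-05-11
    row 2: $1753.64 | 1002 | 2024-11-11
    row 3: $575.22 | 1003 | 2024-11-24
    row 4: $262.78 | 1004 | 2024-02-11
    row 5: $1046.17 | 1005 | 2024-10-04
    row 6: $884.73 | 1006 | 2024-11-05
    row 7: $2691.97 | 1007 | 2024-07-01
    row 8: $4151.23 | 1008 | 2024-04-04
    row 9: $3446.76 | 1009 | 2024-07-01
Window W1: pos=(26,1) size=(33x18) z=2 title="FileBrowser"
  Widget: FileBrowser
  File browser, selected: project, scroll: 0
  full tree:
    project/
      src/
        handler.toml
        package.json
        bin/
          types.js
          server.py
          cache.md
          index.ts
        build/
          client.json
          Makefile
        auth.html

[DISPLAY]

              ┃                                     
              ┃┏━━━━━━━━━━━━━━━━━━━━━━━━━━━━━┓      
              ┃┃ DataTable                   ┃      
              ┃┠─────────────────────────────┨      
              ┃┃Amount  │ID  │Date           ┃      
━━━━━━━━━━━━━━┛┃────────┼────┼──────────     ┃      
               ┃$4019.38│1000│2024-01-05     ┃      
               ┃$4494.32│1001│2024-05-11     ┃      
               ┃$1753.64│1002│2024-11-11     ┃      
               ┃$575.22 │1003│2024-11-24     ┃      
               ┃$262.78 │1004│2024-02-11     ┃      
               ┃$1046.17│1005│2024-10-04     ┃      
               ┃$884.73 │1006│2024-11-05     ┃      
               ┗━━━━━━━━━━━━━━━━━━━━━━━━━━━━━┛      
                                                    
                                                    


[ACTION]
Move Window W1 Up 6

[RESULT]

              ┃                                     
              ┃┏━━━━━━━━━━━━━━━━━━━━━━━━━━━━━┓      
              ┃┃ DataTable                   ┃      
              ┃┠─────────────────────────────┨      
━━━━━━━━━━━━━━┛┃Amount  │ID  │Date           ┃      
               ┃────────┼────┼──────────     ┃      
               ┃$4019.38│1000│2024-01-05     ┃      
               ┃$4494.32│1001│2024-05-11     ┃      
               ┃$1753.64│1002│2024-11-11     ┃      
               ┃$575.22 │1003│2024-11-24     ┃      
               ┃$262.78 │1004│2024-02-11     ┃      
               ┃$1046.17│1005│2024-10-04     ┃      
               ┃$884.73 │1006│2024-11-05     ┃      
               ┗━━━━━━━━━━━━━━━━━━━━━━━━━━━━━┛      
                                                    
                                                    


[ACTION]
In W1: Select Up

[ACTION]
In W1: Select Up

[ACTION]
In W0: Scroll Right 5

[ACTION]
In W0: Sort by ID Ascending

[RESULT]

              ┃                                     
              ┃┏━━━━━━━━━━━━━━━━━━━━━━━━━━━━━┓      
              ┃┃ DataTable                   ┃      
              ┃┠─────────────────────────────┨      
━━━━━━━━━━━━━━┛┃Amount  │ID ▲│Date           ┃      
               ┃────────┼────┼──────────     ┃      
               ┃$4019.38│1000│2024-01-05     ┃      
               ┃$4494.32│1001│2024-05-11     ┃      
               ┃$1753.64│1002│2024-11-11     ┃      
               ┃$575.22 │1003│2024-11-24     ┃      
               ┃$262.78 │1004│2024-02-11     ┃      
               ┃$1046.17│1005│2024-10-04     ┃      
               ┃$884.73 │1006│2024-11-05     ┃      
               ┗━━━━━━━━━━━━━━━━━━━━━━━━━━━━━┛      
                                                    
                                                    


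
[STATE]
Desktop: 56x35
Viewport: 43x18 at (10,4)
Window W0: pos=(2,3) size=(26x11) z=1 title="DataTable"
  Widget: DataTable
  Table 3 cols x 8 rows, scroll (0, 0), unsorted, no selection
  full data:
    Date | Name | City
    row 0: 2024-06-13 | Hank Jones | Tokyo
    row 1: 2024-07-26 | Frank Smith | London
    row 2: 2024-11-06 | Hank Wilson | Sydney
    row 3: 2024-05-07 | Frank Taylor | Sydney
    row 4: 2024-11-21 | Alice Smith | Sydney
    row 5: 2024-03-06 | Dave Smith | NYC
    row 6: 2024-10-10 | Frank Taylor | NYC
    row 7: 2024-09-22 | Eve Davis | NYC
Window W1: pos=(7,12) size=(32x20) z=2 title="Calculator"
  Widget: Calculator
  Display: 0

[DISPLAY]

ble              ┃                         
─────────────────┨                         
   │Name        │┃                         
───┼────────────┼┃                         
-13│Hank Jones  │┃                         
-26│Frank Smith │┃                         
-06│Hank Wilson │┃                         
-07│Frank Taylor│┃                         
━━━━━━━━━━━━━━━━━━━━━━━━━━━━┓              
alculator                   ┃              
────────────────────────────┨              
                           0┃              
──┬───┬───┬───┐             ┃              
7 │ 8 │ 9 │ ÷ │             ┃              
──┼───┼───┼───┤             ┃              
4 │ 5 │ 6 │ × │             ┃              
──┼───┼───┼───┤             ┃              
1 │ 2 │ 3 │ - │             ┃              


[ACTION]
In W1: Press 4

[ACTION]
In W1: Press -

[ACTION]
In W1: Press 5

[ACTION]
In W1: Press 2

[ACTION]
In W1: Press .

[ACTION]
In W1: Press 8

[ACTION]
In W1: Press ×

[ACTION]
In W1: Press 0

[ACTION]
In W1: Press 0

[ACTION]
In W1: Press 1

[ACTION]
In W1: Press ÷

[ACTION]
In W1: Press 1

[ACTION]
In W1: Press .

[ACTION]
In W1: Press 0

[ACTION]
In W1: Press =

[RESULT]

ble              ┃                         
─────────────────┨                         
   │Name        │┃                         
───┼────────────┼┃                         
-13│Hank Jones  │┃                         
-26│Frank Smith │┃                         
-06│Hank Wilson │┃                         
-07│Frank Taylor│┃                         
━━━━━━━━━━━━━━━━━━━━━━━━━━━━┓              
alculator                   ┃              
────────────────────────────┨              
                       -48.8┃              
──┬───┬───┬───┐             ┃              
7 │ 8 │ 9 │ ÷ │             ┃              
──┼───┼───┼───┤             ┃              
4 │ 5 │ 6 │ × │             ┃              
──┼───┼───┼───┤             ┃              
1 │ 2 │ 3 │ - │             ┃              


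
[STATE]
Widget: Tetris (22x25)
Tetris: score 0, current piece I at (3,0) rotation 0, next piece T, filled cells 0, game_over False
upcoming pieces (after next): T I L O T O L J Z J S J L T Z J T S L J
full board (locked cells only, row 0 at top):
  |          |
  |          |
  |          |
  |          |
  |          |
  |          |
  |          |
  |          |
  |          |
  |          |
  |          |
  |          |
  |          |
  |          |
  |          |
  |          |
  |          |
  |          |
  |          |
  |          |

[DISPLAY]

   ████   │Next:      
          │ ▒         
          │▒▒▒        
          │           
          │           
          │           
          │Score:     
          │0          
          │           
          │           
          │           
          │           
          │           
          │           
          │           
          │           
          │           
          │           
          │           
          │           
          │           
          │           
          │           
          │           
          │           


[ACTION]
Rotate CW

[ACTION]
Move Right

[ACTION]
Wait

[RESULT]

          │Next:      
    █     │ ▒         
    █     │▒▒▒        
    █     │           
    █     │           
          │           
          │Score:     
          │0          
          │           
          │           
          │           
          │           
          │           
          │           
          │           
          │           
          │           
          │           
          │           
          │           
          │           
          │           
          │           
          │           
          │           


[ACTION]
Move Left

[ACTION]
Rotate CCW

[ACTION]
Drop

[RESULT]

          │Next:      
          │ ▒         
   ████   │▒▒▒        
          │           
          │           
          │           
          │Score:     
          │0          
          │           
          │           
          │           
          │           
          │           
          │           
          │           
          │           
          │           
          │           
          │           
          │           
          │           
          │           
          │           
          │           
          │           


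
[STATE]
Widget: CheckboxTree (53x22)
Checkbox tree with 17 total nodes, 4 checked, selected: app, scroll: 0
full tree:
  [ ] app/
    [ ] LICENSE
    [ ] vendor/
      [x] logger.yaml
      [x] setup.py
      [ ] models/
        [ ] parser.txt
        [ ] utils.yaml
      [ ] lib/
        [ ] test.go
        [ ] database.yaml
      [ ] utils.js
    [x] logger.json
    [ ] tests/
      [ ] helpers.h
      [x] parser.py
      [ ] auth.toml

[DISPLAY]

>[-] app/                                            
   [ ] LICENSE                                       
   [-] vendor/                                       
     [x] logger.yaml                                 
     [x] setup.py                                    
     [ ] models/                                     
       [ ] parser.txt                                
       [ ] utils.yaml                                
     [ ] lib/                                        
       [ ] test.go                                   
       [ ] database.yaml                             
     [ ] utils.js                                    
   [x] logger.json                                   
   [-] tests/                                        
     [ ] helpers.h                                   
     [x] parser.py                                   
     [ ] auth.toml                                   
                                                     
                                                     
                                                     
                                                     
                                                     


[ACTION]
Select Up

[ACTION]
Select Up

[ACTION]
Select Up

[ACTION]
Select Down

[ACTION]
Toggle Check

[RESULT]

 [-] app/                                            
>  [x] LICENSE                                       
   [-] vendor/                                       
     [x] logger.yaml                                 
     [x] setup.py                                    
     [ ] models/                                     
       [ ] parser.txt                                
       [ ] utils.yaml                                
     [ ] lib/                                        
       [ ] test.go                                   
       [ ] database.yaml                             
     [ ] utils.js                                    
   [x] logger.json                                   
   [-] tests/                                        
     [ ] helpers.h                                   
     [x] parser.py                                   
     [ ] auth.toml                                   
                                                     
                                                     
                                                     
                                                     
                                                     


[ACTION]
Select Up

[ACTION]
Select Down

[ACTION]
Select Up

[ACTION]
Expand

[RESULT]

>[-] app/                                            
   [x] LICENSE                                       
   [-] vendor/                                       
     [x] logger.yaml                                 
     [x] setup.py                                    
     [ ] models/                                     
       [ ] parser.txt                                
       [ ] utils.yaml                                
     [ ] lib/                                        
       [ ] test.go                                   
       [ ] database.yaml                             
     [ ] utils.js                                    
   [x] logger.json                                   
   [-] tests/                                        
     [ ] helpers.h                                   
     [x] parser.py                                   
     [ ] auth.toml                                   
                                                     
                                                     
                                                     
                                                     
                                                     


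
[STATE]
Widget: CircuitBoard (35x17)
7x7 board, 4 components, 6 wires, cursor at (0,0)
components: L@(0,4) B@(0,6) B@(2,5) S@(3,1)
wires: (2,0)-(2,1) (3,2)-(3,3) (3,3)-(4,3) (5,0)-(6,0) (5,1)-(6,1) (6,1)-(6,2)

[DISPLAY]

   0 1 2 3 4 5 6                   
0  [.]              L       B      
                                   
1                                  
                                   
2   · ─ ·               B          
                                   
3       S   · ─ ·                  
                │                  
4               ·                  
                                   
5   ·   ·                          
    │   │                          
6   ·   · ─ ·                      
Cursor: (0,0)                      
                                   
                                   


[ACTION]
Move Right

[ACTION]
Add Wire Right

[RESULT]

   0 1 2 3 4 5 6                   
0      [.]─ ·       L       B      
                                   
1                                  
                                   
2   · ─ ·               B          
                                   
3       S   · ─ ·                  
                │                  
4               ·                  
                                   
5   ·   ·                          
    │   │                          
6   ·   · ─ ·                      
Cursor: (0,1)                      
                                   
                                   


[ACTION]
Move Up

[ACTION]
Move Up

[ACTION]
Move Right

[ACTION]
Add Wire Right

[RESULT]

   0 1 2 3 4 5 6                   
0       · ─[.]─ ·   L       B      
                                   
1                                  
                                   
2   · ─ ·               B          
                                   
3       S   · ─ ·                  
                │                  
4               ·                  
                                   
5   ·   ·                          
    │   │                          
6   ·   · ─ ·                      
Cursor: (0,2)                      
                                   
                                   


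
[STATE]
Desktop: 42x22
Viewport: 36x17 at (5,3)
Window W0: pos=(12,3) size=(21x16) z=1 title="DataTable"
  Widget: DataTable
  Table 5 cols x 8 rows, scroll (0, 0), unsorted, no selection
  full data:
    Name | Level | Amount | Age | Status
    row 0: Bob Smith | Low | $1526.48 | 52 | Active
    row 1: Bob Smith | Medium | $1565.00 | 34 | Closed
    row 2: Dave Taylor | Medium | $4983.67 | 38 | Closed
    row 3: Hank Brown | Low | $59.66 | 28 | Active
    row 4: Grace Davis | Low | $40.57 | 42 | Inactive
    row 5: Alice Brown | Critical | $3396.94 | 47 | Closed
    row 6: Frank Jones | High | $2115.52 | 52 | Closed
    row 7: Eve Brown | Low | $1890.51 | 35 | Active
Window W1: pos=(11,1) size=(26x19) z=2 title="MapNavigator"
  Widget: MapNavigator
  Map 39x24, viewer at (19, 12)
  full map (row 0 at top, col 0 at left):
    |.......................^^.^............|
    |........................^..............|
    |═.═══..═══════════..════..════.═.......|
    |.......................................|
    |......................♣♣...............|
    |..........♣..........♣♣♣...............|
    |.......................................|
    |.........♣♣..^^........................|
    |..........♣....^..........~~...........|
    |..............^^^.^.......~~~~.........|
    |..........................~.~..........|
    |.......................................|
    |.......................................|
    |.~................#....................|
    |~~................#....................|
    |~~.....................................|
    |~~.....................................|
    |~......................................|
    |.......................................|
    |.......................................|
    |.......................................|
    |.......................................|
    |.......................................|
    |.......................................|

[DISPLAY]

      ┠────────────────────────┨    
      ┃...♣..........♣♣♣.......┃    
      ┃........................┃    
      ┃..♣♣..^^................┃    
      ┃...♣....^..........~~...┃    
      ┃.......^^^.^.......~~~~.┃    
      ┃...................~.~..┃    
      ┃........................┃    
      ┃............@...........┃    
      ┃...........#............┃    
      ┃...........#............┃    
      ┃........................┃    
      ┃........................┃    
      ┃........................┃    
      ┃........................┃    
      ┃........................┃    
      ┗━━━━━━━━━━━━━━━━━━━━━━━━┛    


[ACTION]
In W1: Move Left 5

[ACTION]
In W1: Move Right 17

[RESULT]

      ┠────────────────────────┨    
      ┃..♣♣♣...............    ┃    
      ┃....................    ┃    
      ┃....................    ┃    
      ┃.......~~...........    ┃    
      ┃.......~~~~.........    ┃    
      ┃.......~.~..........    ┃    
      ┃....................    ┃    
      ┃............@.......    ┃    
      ┃....................    ┃    
      ┃....................    ┃    
      ┃....................    ┃    
      ┃....................    ┃    
      ┃....................    ┃    
      ┃....................    ┃    
      ┃....................    ┃    
      ┗━━━━━━━━━━━━━━━━━━━━━━━━┛    


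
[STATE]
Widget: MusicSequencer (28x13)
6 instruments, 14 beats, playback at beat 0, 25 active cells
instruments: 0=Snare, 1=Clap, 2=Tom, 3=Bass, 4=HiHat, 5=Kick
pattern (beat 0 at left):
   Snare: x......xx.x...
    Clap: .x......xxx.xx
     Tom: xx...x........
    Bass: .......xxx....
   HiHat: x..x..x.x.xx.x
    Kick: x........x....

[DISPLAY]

      ▼1234567890123        
 Snare█······██·█···        
  Clap·█······███·██        
   Tom██···█········        
  Bass·······███····        
 HiHat█··█··█·█·██·█        
  Kick█········█····        
                            
                            
                            
                            
                            
                            


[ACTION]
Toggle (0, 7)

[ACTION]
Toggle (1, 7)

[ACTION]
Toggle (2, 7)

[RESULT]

      ▼1234567890123        
 Snare█·······█·█···        
  Clap·█·····████·██        
   Tom██···█·█······        
  Bass·······███····        
 HiHat█··█··█·█·██·█        
  Kick█········█····        
                            
                            
                            
                            
                            
                            


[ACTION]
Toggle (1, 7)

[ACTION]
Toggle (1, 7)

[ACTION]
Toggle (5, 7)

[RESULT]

      ▼1234567890123        
 Snare█·······█·█···        
  Clap·█·····████·██        
   Tom██···█·█······        
  Bass·······███····        
 HiHat█··█··█·█·██·█        
  Kick█······█·█····        
                            
                            
                            
                            
                            
                            


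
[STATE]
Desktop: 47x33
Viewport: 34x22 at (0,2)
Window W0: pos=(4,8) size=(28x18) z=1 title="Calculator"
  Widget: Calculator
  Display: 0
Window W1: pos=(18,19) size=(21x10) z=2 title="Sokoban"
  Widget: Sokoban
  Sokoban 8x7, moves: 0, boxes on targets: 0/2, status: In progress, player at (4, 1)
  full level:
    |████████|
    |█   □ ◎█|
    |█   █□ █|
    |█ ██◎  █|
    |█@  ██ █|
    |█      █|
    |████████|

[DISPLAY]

                                  
                                  
                                  
                                  
                                  
                                  
    ┏━━━━━━━━━━━━━━━━━━━━━━━━━━┓  
    ┃ Calculator               ┃  
    ┠──────────────────────────┨  
    ┃                         0┃  
    ┃┌───┬───┬───┬───┐         ┃  
    ┃│ 7 │ 8 │ 9 │ ÷ │         ┃  
    ┃├───┼───┼───┼───┤         ┃  
    ┃│ 4 │ 5 │ 6 │ × │         ┃  
    ┃├───┼───┼───┼───┤         ┃  
    ┃│ 1 │ 2 │ 3 │ - │         ┃  
    ┃├───┼───┼───┼───┤         ┃  
    ┃│ 0 │ . │ = │┏━━━━━━━━━━━━━━━
    ┃├───┼───┼───┼┃ Sokoban       
    ┃│ C │ MC│ MR│┠───────────────
    ┃└───┴───┴───┴┃████████       
    ┃             ┃█   □ ◎█       


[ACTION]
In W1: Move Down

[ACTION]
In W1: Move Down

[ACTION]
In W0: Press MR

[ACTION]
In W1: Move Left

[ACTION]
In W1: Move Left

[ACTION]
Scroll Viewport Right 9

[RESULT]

                                  
                                  
                                  
                                  
                                  
                                  
━━━━━━━━━━━━━━━━━━━━━━┓           
culator               ┃           
──────────────────────┨           
                     0┃           
┬───┬───┬───┐         ┃           
│ 8 │ 9 │ ÷ │         ┃           
┼───┼───┼───┤         ┃           
│ 5 │ 6 │ × │         ┃           
┼───┼───┼───┤         ┃           
│ 2 │ 3 │ - │         ┃           
┼───┼───┼───┤         ┃           
│ . │ = │┏━━━━━━━━━━━━━━━━━━━┓    
┼───┼───┼┃ Sokoban           ┃    
│ MC│ MR│┠───────────────────┨    
┴───┴───┴┃████████           ┃    
         ┃█   □ ◎█           ┃    


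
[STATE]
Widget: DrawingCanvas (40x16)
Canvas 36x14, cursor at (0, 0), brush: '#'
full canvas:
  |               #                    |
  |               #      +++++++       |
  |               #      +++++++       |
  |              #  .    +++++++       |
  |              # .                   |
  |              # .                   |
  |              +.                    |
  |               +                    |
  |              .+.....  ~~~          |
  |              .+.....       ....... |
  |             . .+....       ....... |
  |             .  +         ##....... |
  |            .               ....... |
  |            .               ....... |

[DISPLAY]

+              #                        
               #      +++++++           
               #      +++++++           
              #  .    +++++++           
              # .                       
              # .                       
              +.                        
               +                        
              .+.....  ~~~              
              .+.....       .......     
             . .+....       .......     
             .  +         ##.......     
            .               .......     
            .               .......     
                                        
                                        


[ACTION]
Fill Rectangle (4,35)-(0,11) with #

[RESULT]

+          #########################    
           #########################    
           #########################    
           #########################    
           #########################    
              # .                       
              +.                        
               +                        
              .+.....  ~~~              
              .+.....       .......     
             . .+....       .......     
             .  +         ##.......     
            .               .......     
            .               .......     
                                        
                                        


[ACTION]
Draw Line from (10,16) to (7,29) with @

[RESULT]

+          #########################    
           #########################    
           #########################    
           #########################    
           #########################    
              # .                       
              +.                        
               +           @@@          
              .+.....  @@@@             
              .+...@@@@     .......     
             . .@@@..       .......     
             .  +         ##.......     
            .               .......     
            .               .......     
                                        
                                        


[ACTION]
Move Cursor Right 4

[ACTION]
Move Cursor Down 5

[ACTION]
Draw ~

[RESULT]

           #########################    
           #########################    
           #########################    
           #########################    
           #########################    
    ~         # .                       
              +.                        
               +           @@@          
              .+.....  @@@@             
              .+...@@@@     .......     
             . .@@@..       .......     
             .  +         ##.......     
            .               .......     
            .               .......     
                                        
                                        


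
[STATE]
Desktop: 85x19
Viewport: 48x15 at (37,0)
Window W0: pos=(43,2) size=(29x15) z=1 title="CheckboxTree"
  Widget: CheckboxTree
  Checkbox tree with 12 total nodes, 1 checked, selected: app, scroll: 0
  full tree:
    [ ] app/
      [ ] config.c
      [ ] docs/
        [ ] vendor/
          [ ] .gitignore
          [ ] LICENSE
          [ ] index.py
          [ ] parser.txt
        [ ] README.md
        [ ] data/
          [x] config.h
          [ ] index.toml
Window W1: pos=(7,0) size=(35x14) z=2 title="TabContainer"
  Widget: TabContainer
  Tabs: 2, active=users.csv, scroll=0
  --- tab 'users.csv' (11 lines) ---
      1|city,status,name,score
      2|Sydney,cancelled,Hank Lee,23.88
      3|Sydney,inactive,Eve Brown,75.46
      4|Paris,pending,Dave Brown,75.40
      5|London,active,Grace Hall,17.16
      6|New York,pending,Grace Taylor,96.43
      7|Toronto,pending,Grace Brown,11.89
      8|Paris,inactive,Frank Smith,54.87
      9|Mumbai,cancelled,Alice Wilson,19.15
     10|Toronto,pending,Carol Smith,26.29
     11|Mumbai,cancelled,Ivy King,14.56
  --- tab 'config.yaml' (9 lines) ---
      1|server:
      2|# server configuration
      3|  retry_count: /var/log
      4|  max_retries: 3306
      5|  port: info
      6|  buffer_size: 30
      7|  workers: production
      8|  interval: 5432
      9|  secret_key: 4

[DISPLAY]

━━━━┓                                           
    ┃                                           
────┨ ┏━━━━━━━━━━━━━━━━━━━━━━━━━━━┓             
    ┃ ┃ CheckboxTree              ┃             
────┃ ┠───────────────────────────┨             
    ┃ ┃>[-] app/                  ┃             
88  ┃ ┃   [ ] config.c            ┃             
46  ┃ ┃   [-] docs/               ┃             
0   ┃ ┃     [ ] vendor/           ┃             
6   ┃ ┃       [ ] .gitignore      ┃             
,96.┃ ┃       [ ] LICENSE         ┃             
1.89┃ ┃       [ ] index.py        ┃             
.87 ┃ ┃       [ ] parser.txt      ┃             
━━━━┛ ┃     [ ] README.md         ┃             
      ┃     [-] data/             ┃             


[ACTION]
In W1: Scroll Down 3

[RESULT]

━━━━┓                                           
    ┃                                           
────┨ ┏━━━━━━━━━━━━━━━━━━━━━━━━━━━┓             
    ┃ ┃ CheckboxTree              ┃             
────┃ ┠───────────────────────────┨             
0   ┃ ┃>[-] app/                  ┃             
6   ┃ ┃   [ ] config.c            ┃             
,96.┃ ┃   [-] docs/               ┃             
1.89┃ ┃     [ ] vendor/           ┃             
.87 ┃ ┃       [ ] .gitignore      ┃             
,19.┃ ┃       [ ] LICENSE         ┃             
6.29┃ ┃       [ ] index.py        ┃             
56  ┃ ┃       [ ] parser.txt      ┃             
━━━━┛ ┃     [ ] README.md         ┃             
      ┃     [-] data/             ┃             


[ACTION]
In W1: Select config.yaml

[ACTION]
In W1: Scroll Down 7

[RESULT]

━━━━┓                                           
    ┃                                           
────┨ ┏━━━━━━━━━━━━━━━━━━━━━━━━━━━┓             
    ┃ ┃ CheckboxTree              ┃             
────┃ ┠───────────────────────────┨             
    ┃ ┃>[-] app/                  ┃             
    ┃ ┃   [ ] config.c            ┃             
    ┃ ┃   [-] docs/               ┃             
    ┃ ┃     [ ] vendor/           ┃             
    ┃ ┃       [ ] .gitignore      ┃             
    ┃ ┃       [ ] LICENSE         ┃             
    ┃ ┃       [ ] index.py        ┃             
    ┃ ┃       [ ] parser.txt      ┃             
━━━━┛ ┃     [ ] README.md         ┃             
      ┃     [-] data/             ┃             


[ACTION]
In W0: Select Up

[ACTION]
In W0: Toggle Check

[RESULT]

━━━━┓                                           
    ┃                                           
────┨ ┏━━━━━━━━━━━━━━━━━━━━━━━━━━━┓             
    ┃ ┃ CheckboxTree              ┃             
────┃ ┠───────────────────────────┨             
    ┃ ┃>[x] app/                  ┃             
    ┃ ┃   [x] config.c            ┃             
    ┃ ┃   [x] docs/               ┃             
    ┃ ┃     [x] vendor/           ┃             
    ┃ ┃       [x] .gitignore      ┃             
    ┃ ┃       [x] LICENSE         ┃             
    ┃ ┃       [x] index.py        ┃             
    ┃ ┃       [x] parser.txt      ┃             
━━━━┛ ┃     [x] README.md         ┃             
      ┃     [x] data/             ┃             


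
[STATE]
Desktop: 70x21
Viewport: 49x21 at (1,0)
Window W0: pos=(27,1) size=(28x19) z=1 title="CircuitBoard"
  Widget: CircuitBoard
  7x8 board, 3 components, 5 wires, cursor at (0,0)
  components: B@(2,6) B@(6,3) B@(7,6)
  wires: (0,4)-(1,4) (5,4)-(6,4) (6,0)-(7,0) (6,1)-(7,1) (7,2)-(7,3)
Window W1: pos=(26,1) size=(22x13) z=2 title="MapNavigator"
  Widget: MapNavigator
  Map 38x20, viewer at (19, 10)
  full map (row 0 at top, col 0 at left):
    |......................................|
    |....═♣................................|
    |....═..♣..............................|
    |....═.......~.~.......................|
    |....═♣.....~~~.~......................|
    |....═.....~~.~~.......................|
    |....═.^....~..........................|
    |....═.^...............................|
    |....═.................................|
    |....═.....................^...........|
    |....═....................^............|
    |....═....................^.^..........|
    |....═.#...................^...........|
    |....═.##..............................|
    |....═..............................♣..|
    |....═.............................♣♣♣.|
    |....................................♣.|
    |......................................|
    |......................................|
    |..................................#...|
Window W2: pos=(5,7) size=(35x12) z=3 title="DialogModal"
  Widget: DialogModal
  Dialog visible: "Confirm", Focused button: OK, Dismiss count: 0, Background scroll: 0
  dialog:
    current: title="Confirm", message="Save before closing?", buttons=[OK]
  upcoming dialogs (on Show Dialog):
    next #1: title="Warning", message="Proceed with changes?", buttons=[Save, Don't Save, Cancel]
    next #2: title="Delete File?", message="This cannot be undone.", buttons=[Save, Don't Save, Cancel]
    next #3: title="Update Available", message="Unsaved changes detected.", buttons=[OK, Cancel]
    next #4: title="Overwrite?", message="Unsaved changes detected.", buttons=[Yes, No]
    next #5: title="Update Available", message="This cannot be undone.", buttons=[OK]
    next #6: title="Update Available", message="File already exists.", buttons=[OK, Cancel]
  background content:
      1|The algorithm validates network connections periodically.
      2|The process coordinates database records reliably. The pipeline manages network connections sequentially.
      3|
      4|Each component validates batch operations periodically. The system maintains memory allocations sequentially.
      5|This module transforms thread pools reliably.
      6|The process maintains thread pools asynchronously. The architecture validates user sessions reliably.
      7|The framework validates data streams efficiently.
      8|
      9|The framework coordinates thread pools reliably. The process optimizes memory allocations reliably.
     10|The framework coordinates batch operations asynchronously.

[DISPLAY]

                                                 
                         ┏━━━━━━━━━━━━━━━━━━━━┓━━
                         ┃ MapNavigator       ┃  
                         ┠────────────────────┨──
                         ┃..~.................┃  
                         ┃....................┃· 
                         ┃....................┃│ 
    ┏━━━━━━━━━━━━━━━━━━━━━━━━━━━━━━━━━┓....^..┃· 
    ┃ DialogModal                     ┃...^...┃  
    ┠─────────────────────────────────┨...^.^.┃  
    ┃The algorithm validates network c┃....^..┃  
    ┃The ┌──────────────────────┐base ┃.......┃  
    ┃    │       Confirm        │     ┃.......┃  
    ┃Each│ Save before closing? │ch op┃━━━━━━━┛  
    ┃This│         [OK]         │d poo┃          
    ┃The └──────────────────────┘ pool┃        · 
    ┃The framework validates data stre┃        │ 
    ┃                                 ┃    B   · 
    ┗━━━━━━━━━━━━━━━━━━━━━━━━━━━━━━━━━┛          
                          ┗━━━━━━━━━━━━━━━━━━━━━━
                                                 


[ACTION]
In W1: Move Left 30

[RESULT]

                                                 
                         ┏━━━━━━━━━━━━━━━━━━━━┓━━
                         ┃ MapNavigator       ┃  
                         ┠────────────────────┨──
                         ┃          ....═.^...┃  
                         ┃          ....═.^...┃· 
                         ┃          ....═.....┃│ 
    ┏━━━━━━━━━━━━━━━━━━━━━━━━━━━━━━━━━┓.═.....┃· 
    ┃ DialogModal                     ┃.═.....┃  
    ┠─────────────────────────────────┨.═.....┃  
    ┃The algorithm validates network c┃.═.#...┃  
    ┃The ┌──────────────────────┐base ┃.═.##..┃  
    ┃    │       Confirm        │     ┃.═.....┃  
    ┃Each│ Save before closing? │ch op┃━━━━━━━┛  
    ┃This│         [OK]         │d poo┃          
    ┃The └──────────────────────┘ pool┃        · 
    ┃The framework validates data stre┃        │ 
    ┃                                 ┃    B   · 
    ┗━━━━━━━━━━━━━━━━━━━━━━━━━━━━━━━━━┛          
                          ┗━━━━━━━━━━━━━━━━━━━━━━
                                                 


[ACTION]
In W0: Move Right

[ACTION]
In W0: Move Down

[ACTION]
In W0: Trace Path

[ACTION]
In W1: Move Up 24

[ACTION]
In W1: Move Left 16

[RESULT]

                                                 
                         ┏━━━━━━━━━━━━━━━━━━━━┓━━
                         ┃ MapNavigator       ┃  
                         ┠────────────────────┨──
                         ┃                    ┃  
                         ┃                    ┃· 
                         ┃                    ┃│ 
    ┏━━━━━━━━━━━━━━━━━━━━━━━━━━━━━━━━━┓       ┃· 
    ┃ DialogModal                     ┃.......┃  
    ┠─────────────────────────────────┨.═♣....┃  
    ┃The algorithm validates network c┃.═..♣..┃  
    ┃The ┌──────────────────────┐base ┃.═.....┃  
    ┃    │       Confirm        │     ┃.═♣....┃  
    ┃Each│ Save before closing? │ch op┃━━━━━━━┛  
    ┃This│         [OK]         │d poo┃          
    ┃The └──────────────────────┘ pool┃        · 
    ┃The framework validates data stre┃        │ 
    ┃                                 ┃    B   · 
    ┗━━━━━━━━━━━━━━━━━━━━━━━━━━━━━━━━━┛          
                          ┗━━━━━━━━━━━━━━━━━━━━━━
                                                 
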